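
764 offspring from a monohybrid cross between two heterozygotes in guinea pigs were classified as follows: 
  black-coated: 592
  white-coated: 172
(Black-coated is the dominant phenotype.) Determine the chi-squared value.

For a monohybrid cross between heterozygotes with complete dominance, the expected phenotypic ratio is 3:1.
Expected counts for N = 764 under a 3:1 ratio (total parts = 4):
  black-coated: 764 × 3/4 = 573
  white-coated: 764 × 1/4 = 191
χ² = Σ (O − E)² / E
  black-coated: (592 − 573)² / 573 = 0.6300
  white-coated: (172 − 191)² / 191 = 1.8901
χ² = 0.6300 + 1.8901 = 2.5201 ≈ 2.520

2.520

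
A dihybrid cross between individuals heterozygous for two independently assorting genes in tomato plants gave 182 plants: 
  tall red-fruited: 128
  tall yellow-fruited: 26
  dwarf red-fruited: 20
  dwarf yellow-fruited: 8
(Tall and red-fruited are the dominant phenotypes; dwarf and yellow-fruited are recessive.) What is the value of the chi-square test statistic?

15.197

A dihybrid F₂ with independent assortment and complete dominance at both loci gives a 9:3:3:1 phenotypic ratio.
The 9:3:3:1 ratio has 16 parts, so with N = 182 the expected counts are:
  tall red-fruited: 182 × 9/16 = 102.375
  tall yellow-fruited: 182 × 3/16 = 34.125
  dwarf red-fruited: 182 × 3/16 = 34.125
  dwarf yellow-fruited: 182 × 1/16 = 11.375
χ² = Σ (O − E)² / E
  tall red-fruited: (128 − 102.375)² / 102.375 = 6.4141
  tall yellow-fruited: (26 − 34.125)² / 34.125 = 1.9345
  dwarf red-fruited: (20 − 34.125)² / 34.125 = 5.8466
  dwarf yellow-fruited: (8 − 11.375)² / 11.375 = 1.0014
χ² = 6.4141 + 1.9345 + 5.8466 + 1.0014 = 15.1966 ≈ 15.197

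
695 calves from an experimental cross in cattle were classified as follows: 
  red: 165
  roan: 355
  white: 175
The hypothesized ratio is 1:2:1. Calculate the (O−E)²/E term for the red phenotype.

0.441

Under the 1:2:1 hypothesis (Σ ratio = 4, N = 695):
  red: 695 × 1/4 = 173.75
  roan: 695 × 2/4 = 347.5
  white: 695 × 1/4 = 173.75
Contribution of red: (165 − 173.75)² / 173.75 = 0.4406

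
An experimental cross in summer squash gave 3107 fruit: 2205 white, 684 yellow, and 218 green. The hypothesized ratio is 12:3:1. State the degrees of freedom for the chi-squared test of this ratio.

A goodness-of-fit test with 3 phenotype classes has df = 3 − 1 = 2.

2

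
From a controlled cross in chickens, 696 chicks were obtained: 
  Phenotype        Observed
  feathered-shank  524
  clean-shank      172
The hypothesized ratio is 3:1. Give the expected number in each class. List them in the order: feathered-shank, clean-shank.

Total ratio parts = 4. Expected numbers out of 696:
  feathered-shank: 696 × 3/4 = 522
  clean-shank: 696 × 1/4 = 174

522, 174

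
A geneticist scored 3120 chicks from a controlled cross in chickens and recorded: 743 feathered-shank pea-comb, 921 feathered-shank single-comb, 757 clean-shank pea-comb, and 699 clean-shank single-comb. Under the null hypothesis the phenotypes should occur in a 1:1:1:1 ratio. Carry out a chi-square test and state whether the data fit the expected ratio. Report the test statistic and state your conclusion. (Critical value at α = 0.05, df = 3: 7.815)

36.333; not consistent

Expected counts for N = 3120 under a 1:1:1:1 ratio (total parts = 4):
  feathered-shank pea-comb: 3120 × 1/4 = 780
  feathered-shank single-comb: 3120 × 1/4 = 780
  clean-shank pea-comb: 3120 × 1/4 = 780
  clean-shank single-comb: 3120 × 1/4 = 780
χ² = Σ (O − E)² / E
  feathered-shank pea-comb: (743 − 780)² / 780 = 1.7551
  feathered-shank single-comb: (921 − 780)² / 780 = 25.4885
  clean-shank pea-comb: (757 − 780)² / 780 = 0.6782
  clean-shank single-comb: (699 − 780)² / 780 = 8.4115
χ² = 1.7551 + 25.4885 + 0.6782 + 8.4115 = 36.3333 ≈ 36.333
Degrees of freedom = 4 − 1 = 3; critical value at α = 0.05 is 7.815.
Since 36.333 > 7.815, we reject the null hypothesis — the data do not fit the 1:1:1:1 ratio.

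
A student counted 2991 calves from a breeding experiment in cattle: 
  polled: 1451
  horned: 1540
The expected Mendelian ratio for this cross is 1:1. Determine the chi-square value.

2.648

The 1:1 ratio has 2 parts, so with N = 2991 the expected counts are:
  polled: 2991 × 1/2 = 1495.5
  horned: 2991 × 1/2 = 1495.5
χ² = Σ (O − E)² / E
  polled: (1451 − 1495.5)² / 1495.5 = 1.3241
  horned: (1540 − 1495.5)² / 1495.5 = 1.3241
χ² = 1.3241 + 1.3241 = 2.6482 ≈ 2.648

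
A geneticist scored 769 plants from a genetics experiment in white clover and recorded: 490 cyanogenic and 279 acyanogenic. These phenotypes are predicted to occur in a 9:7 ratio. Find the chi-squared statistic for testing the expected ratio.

Expected counts for N = 769 under a 9:7 ratio (total parts = 16):
  cyanogenic: 769 × 9/16 = 432.5625
  acyanogenic: 769 × 7/16 = 336.4375
χ² = Σ (O − E)² / E
  cyanogenic: (490 − 432.5625)² / 432.5625 = 7.6268
  acyanogenic: (279 − 336.4375)² / 336.4375 = 9.8059
χ² = 7.6268 + 9.8059 = 17.4327 ≈ 17.433

17.433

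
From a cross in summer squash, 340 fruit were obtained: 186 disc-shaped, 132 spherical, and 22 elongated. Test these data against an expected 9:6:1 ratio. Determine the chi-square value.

0.329

Total ratio parts = 16. Expected numbers out of 340:
  disc-shaped: 340 × 9/16 = 191.25
  spherical: 340 × 6/16 = 127.5
  elongated: 340 × 1/16 = 21.25
χ² = Σ (O − E)² / E
  disc-shaped: (186 − 191.25)² / 191.25 = 0.1441
  spherical: (132 − 127.5)² / 127.5 = 0.1588
  elongated: (22 − 21.25)² / 21.25 = 0.0265
χ² = 0.1441 + 0.1588 + 0.0265 = 0.3294 ≈ 0.329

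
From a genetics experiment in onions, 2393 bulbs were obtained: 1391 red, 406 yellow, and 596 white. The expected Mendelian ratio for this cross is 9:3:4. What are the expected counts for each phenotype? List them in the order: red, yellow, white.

1346.0625, 448.6875, 598.25

Expected counts for N = 2393 under a 9:3:4 ratio (total parts = 16):
  red: 2393 × 9/16 = 1346.0625
  yellow: 2393 × 3/16 = 448.6875
  white: 2393 × 4/16 = 598.25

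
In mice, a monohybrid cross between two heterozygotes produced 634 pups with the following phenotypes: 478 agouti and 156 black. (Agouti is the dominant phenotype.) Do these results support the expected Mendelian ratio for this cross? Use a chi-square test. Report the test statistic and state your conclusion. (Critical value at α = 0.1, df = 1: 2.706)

For a monohybrid cross between heterozygotes with complete dominance, the expected phenotypic ratio is 3:1.
Expected counts for N = 634 under a 3:1 ratio (total parts = 4):
  agouti: 634 × 3/4 = 475.5
  black: 634 × 1/4 = 158.5
χ² = Σ (O − E)² / E
  agouti: (478 − 475.5)² / 475.5 = 0.0131
  black: (156 − 158.5)² / 158.5 = 0.0394
χ² = 0.0131 + 0.0394 = 0.0525 ≈ 0.053
Degrees of freedom = 2 − 1 = 1; critical value at α = 0.1 is 2.706.
Since 0.053 < 2.706, we fail to reject the null hypothesis — the data are consistent with the 3:1 ratio.

0.053; consistent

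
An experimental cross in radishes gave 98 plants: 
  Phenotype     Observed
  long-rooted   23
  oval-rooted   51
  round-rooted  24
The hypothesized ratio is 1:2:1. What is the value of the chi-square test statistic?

Expected counts for N = 98 under a 1:2:1 ratio (total parts = 4):
  long-rooted: 98 × 1/4 = 24.5
  oval-rooted: 98 × 2/4 = 49
  round-rooted: 98 × 1/4 = 24.5
χ² = Σ (O − E)² / E
  long-rooted: (23 − 24.5)² / 24.5 = 0.0918
  oval-rooted: (51 − 49)² / 49 = 0.0816
  round-rooted: (24 − 24.5)² / 24.5 = 0.0102
χ² = 0.0918 + 0.0816 + 0.0102 = 0.1836 ≈ 0.184

0.184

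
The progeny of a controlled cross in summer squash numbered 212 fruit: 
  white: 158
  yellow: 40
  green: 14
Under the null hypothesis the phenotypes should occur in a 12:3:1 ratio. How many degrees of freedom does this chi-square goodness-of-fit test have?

A goodness-of-fit test with 3 phenotype classes has df = 3 − 1 = 2.

2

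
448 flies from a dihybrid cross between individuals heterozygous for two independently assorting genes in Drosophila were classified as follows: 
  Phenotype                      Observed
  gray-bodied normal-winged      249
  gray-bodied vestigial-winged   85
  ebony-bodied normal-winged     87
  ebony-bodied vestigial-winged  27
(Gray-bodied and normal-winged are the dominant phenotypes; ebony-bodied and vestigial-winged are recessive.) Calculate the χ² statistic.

A dihybrid F₂ with independent assortment and complete dominance at both loci gives a 9:3:3:1 phenotypic ratio.
Under the 9:3:3:1 hypothesis (Σ ratio = 16, N = 448):
  gray-bodied normal-winged: 448 × 9/16 = 252
  gray-bodied vestigial-winged: 448 × 3/16 = 84
  ebony-bodied normal-winged: 448 × 3/16 = 84
  ebony-bodied vestigial-winged: 448 × 1/16 = 28
χ² = Σ (O − E)² / E
  gray-bodied normal-winged: (249 − 252)² / 252 = 0.0357
  gray-bodied vestigial-winged: (85 − 84)² / 84 = 0.0119
  ebony-bodied normal-winged: (87 − 84)² / 84 = 0.1071
  ebony-bodied vestigial-winged: (27 − 28)² / 28 = 0.0357
χ² = 0.0357 + 0.0119 + 0.1071 + 0.0357 = 0.1904 ≈ 0.190

0.190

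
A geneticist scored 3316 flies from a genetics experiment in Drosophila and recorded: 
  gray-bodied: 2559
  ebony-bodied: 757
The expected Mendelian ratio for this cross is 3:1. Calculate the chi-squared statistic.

Under the 3:1 hypothesis (Σ ratio = 4, N = 3316):
  gray-bodied: 3316 × 3/4 = 2487
  ebony-bodied: 3316 × 1/4 = 829
χ² = Σ (O − E)² / E
  gray-bodied: (2559 − 2487)² / 2487 = 2.0844
  ebony-bodied: (757 − 829)² / 829 = 6.2533
χ² = 2.0844 + 6.2533 = 8.3377 ≈ 8.338

8.338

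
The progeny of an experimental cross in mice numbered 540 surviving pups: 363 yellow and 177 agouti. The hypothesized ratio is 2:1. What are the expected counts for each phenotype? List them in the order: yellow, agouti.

360, 180

Under the 2:1 hypothesis (Σ ratio = 3, N = 540):
  yellow: 540 × 2/3 = 360
  agouti: 540 × 1/3 = 180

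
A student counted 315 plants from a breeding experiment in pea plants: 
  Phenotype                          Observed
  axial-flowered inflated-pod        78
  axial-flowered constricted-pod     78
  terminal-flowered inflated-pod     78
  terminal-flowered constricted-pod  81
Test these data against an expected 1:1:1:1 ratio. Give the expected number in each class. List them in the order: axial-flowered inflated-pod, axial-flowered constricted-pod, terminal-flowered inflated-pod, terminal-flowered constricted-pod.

Total ratio parts = 4. Expected numbers out of 315:
  axial-flowered inflated-pod: 315 × 1/4 = 78.75
  axial-flowered constricted-pod: 315 × 1/4 = 78.75
  terminal-flowered inflated-pod: 315 × 1/4 = 78.75
  terminal-flowered constricted-pod: 315 × 1/4 = 78.75

78.75, 78.75, 78.75, 78.75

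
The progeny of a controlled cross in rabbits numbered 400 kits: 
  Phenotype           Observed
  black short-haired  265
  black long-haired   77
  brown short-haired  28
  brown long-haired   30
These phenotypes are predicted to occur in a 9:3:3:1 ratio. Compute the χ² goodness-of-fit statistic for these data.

37.618

Total ratio parts = 16. Expected numbers out of 400:
  black short-haired: 400 × 9/16 = 225
  black long-haired: 400 × 3/16 = 75
  brown short-haired: 400 × 3/16 = 75
  brown long-haired: 400 × 1/16 = 25
χ² = Σ (O − E)² / E
  black short-haired: (265 − 225)² / 225 = 7.1111
  black long-haired: (77 − 75)² / 75 = 0.0533
  brown short-haired: (28 − 75)² / 75 = 29.4533
  brown long-haired: (30 − 25)² / 25 = 1.0000
χ² = 7.1111 + 0.0533 + 29.4533 + 1.0000 = 37.6177 ≈ 37.618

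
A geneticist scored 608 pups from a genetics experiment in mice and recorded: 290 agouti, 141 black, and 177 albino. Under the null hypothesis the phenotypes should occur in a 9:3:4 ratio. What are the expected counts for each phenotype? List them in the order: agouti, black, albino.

Expected counts for N = 608 under a 9:3:4 ratio (total parts = 16):
  agouti: 608 × 9/16 = 342
  black: 608 × 3/16 = 114
  albino: 608 × 4/16 = 152

342, 114, 152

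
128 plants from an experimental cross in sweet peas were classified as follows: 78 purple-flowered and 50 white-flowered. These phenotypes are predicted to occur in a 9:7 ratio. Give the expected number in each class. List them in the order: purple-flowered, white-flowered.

72, 56

Expected counts for N = 128 under a 9:7 ratio (total parts = 16):
  purple-flowered: 128 × 9/16 = 72
  white-flowered: 128 × 7/16 = 56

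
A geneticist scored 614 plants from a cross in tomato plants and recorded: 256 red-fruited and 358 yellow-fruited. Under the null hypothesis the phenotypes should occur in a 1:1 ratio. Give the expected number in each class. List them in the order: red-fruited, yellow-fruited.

Under the 1:1 hypothesis (Σ ratio = 2, N = 614):
  red-fruited: 614 × 1/2 = 307
  yellow-fruited: 614 × 1/2 = 307

307, 307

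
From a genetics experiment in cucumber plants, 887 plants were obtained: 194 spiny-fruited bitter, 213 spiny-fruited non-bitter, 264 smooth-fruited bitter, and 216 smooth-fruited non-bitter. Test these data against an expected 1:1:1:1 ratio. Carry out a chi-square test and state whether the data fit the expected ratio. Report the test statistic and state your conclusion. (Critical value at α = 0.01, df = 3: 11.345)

12.017; not consistent

The 1:1:1:1 ratio has 4 parts, so with N = 887 the expected counts are:
  spiny-fruited bitter: 887 × 1/4 = 221.75
  spiny-fruited non-bitter: 887 × 1/4 = 221.75
  smooth-fruited bitter: 887 × 1/4 = 221.75
  smooth-fruited non-bitter: 887 × 1/4 = 221.75
χ² = Σ (O − E)² / E
  spiny-fruited bitter: (194 − 221.75)² / 221.75 = 3.4727
  spiny-fruited non-bitter: (213 − 221.75)² / 221.75 = 0.3453
  smooth-fruited bitter: (264 − 221.75)² / 221.75 = 8.0499
  smooth-fruited non-bitter: (216 − 221.75)² / 221.75 = 0.1491
χ² = 3.4727 + 0.3453 + 8.0499 + 0.1491 = 12.017
Degrees of freedom = 4 − 1 = 3; critical value at α = 0.01 is 11.345.
Since 12.017 > 11.345, we reject the null hypothesis — the data do not fit the 1:1:1:1 ratio.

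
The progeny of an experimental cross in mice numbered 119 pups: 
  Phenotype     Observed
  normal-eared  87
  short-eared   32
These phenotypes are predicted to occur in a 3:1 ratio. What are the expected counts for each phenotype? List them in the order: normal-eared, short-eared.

89.25, 29.75

The 3:1 ratio has 4 parts, so with N = 119 the expected counts are:
  normal-eared: 119 × 3/4 = 89.25
  short-eared: 119 × 1/4 = 29.75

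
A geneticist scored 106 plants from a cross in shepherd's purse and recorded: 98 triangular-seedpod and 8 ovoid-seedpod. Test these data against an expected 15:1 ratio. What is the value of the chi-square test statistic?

The 15:1 ratio has 16 parts, so with N = 106 the expected counts are:
  triangular-seedpod: 106 × 15/16 = 99.375
  ovoid-seedpod: 106 × 1/16 = 6.625
χ² = Σ (O − E)² / E
  triangular-seedpod: (98 − 99.375)² / 99.375 = 0.0190
  ovoid-seedpod: (8 − 6.625)² / 6.625 = 0.2854
χ² = 0.0190 + 0.2854 = 0.3044 ≈ 0.304

0.304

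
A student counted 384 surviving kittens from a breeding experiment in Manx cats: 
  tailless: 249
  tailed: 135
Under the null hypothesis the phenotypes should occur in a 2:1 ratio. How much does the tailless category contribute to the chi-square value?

0.191

The 2:1 ratio has 3 parts, so with N = 384 the expected counts are:
  tailless: 384 × 2/3 = 256
  tailed: 384 × 1/3 = 128
Contribution of tailless: (249 − 256)² / 256 = 0.1914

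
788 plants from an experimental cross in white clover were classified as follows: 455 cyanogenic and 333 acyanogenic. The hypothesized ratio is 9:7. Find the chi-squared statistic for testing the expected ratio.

Under the 9:7 hypothesis (Σ ratio = 16, N = 788):
  cyanogenic: 788 × 9/16 = 443.25
  acyanogenic: 788 × 7/16 = 344.75
χ² = Σ (O − E)² / E
  cyanogenic: (455 − 443.25)² / 443.25 = 0.3115
  acyanogenic: (333 − 344.75)² / 344.75 = 0.4005
χ² = 0.3115 + 0.4005 = 0.712

0.712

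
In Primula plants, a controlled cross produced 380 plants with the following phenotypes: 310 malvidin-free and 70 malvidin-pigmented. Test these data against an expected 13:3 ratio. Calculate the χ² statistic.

0.027

Expected counts for N = 380 under a 13:3 ratio (total parts = 16):
  malvidin-free: 380 × 13/16 = 308.75
  malvidin-pigmented: 380 × 3/16 = 71.25
χ² = Σ (O − E)² / E
  malvidin-free: (310 − 308.75)² / 308.75 = 0.0051
  malvidin-pigmented: (70 − 71.25)² / 71.25 = 0.0219
χ² = 0.0051 + 0.0219 = 0.027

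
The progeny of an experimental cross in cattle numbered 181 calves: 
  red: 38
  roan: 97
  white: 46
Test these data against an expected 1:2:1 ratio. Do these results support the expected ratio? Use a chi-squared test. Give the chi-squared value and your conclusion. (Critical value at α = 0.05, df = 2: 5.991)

The 1:2:1 ratio has 4 parts, so with N = 181 the expected counts are:
  red: 181 × 1/4 = 45.25
  roan: 181 × 2/4 = 90.5
  white: 181 × 1/4 = 45.25
χ² = Σ (O − E)² / E
  red: (38 − 45.25)² / 45.25 = 1.1616
  roan: (97 − 90.5)² / 90.5 = 0.4669
  white: (46 − 45.25)² / 45.25 = 0.0124
χ² = 1.1616 + 0.4669 + 0.0124 = 1.6409 ≈ 1.641
Degrees of freedom = 3 − 1 = 2; critical value at α = 0.05 is 5.991.
Since 1.641 < 5.991, we fail to reject the null hypothesis — the data are consistent with the 1:2:1 ratio.

1.641; consistent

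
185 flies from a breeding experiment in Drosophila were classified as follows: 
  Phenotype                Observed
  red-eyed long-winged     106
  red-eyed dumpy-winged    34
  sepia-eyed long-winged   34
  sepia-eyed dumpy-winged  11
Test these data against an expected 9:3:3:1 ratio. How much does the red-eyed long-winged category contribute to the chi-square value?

Expected counts for N = 185 under a 9:3:3:1 ratio (total parts = 16):
  red-eyed long-winged: 185 × 9/16 = 104.0625
  red-eyed dumpy-winged: 185 × 3/16 = 34.6875
  sepia-eyed long-winged: 185 × 3/16 = 34.6875
  sepia-eyed dumpy-winged: 185 × 1/16 = 11.5625
Contribution of red-eyed long-winged: (106 − 104.0625)² / 104.0625 = 0.0361

0.036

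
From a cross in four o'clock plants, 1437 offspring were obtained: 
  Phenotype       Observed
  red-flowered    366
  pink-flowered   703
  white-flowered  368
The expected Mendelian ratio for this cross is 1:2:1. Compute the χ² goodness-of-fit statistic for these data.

0.674

Expected counts for N = 1437 under a 1:2:1 ratio (total parts = 4):
  red-flowered: 1437 × 1/4 = 359.25
  pink-flowered: 1437 × 2/4 = 718.5
  white-flowered: 1437 × 1/4 = 359.25
χ² = Σ (O − E)² / E
  red-flowered: (366 − 359.25)² / 359.25 = 0.1268
  pink-flowered: (703 − 718.5)² / 718.5 = 0.3344
  white-flowered: (368 − 359.25)² / 359.25 = 0.2131
χ² = 0.1268 + 0.3344 + 0.2131 = 0.6743 ≈ 0.674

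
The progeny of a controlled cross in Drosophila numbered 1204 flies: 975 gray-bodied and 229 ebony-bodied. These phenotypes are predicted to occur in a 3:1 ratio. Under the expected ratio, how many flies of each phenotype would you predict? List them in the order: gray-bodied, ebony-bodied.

Expected counts for N = 1204 under a 3:1 ratio (total parts = 4):
  gray-bodied: 1204 × 3/4 = 903
  ebony-bodied: 1204 × 1/4 = 301

903, 301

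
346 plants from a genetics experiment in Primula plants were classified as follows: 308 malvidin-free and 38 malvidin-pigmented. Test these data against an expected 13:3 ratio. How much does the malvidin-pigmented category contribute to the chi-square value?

11.133

Under the 13:3 hypothesis (Σ ratio = 16, N = 346):
  malvidin-free: 346 × 13/16 = 281.125
  malvidin-pigmented: 346 × 3/16 = 64.875
Contribution of malvidin-pigmented: (38 − 64.875)² / 64.875 = 11.1332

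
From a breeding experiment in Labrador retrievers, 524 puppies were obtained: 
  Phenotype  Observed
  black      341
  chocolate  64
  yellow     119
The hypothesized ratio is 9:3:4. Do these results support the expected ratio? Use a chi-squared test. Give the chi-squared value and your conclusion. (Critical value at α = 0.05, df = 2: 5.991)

20.296; not consistent

Expected counts for N = 524 under a 9:3:4 ratio (total parts = 16):
  black: 524 × 9/16 = 294.75
  chocolate: 524 × 3/16 = 98.25
  yellow: 524 × 4/16 = 131
χ² = Σ (O − E)² / E
  black: (341 − 294.75)² / 294.75 = 7.2572
  chocolate: (64 − 98.25)² / 98.25 = 11.9396
  yellow: (119 − 131)² / 131 = 1.0992
χ² = 7.2572 + 11.9396 + 1.0992 = 20.296
Degrees of freedom = 3 − 1 = 2; critical value at α = 0.05 is 5.991.
Since 20.296 > 5.991, we reject the null hypothesis — the data do not fit the 9:3:4 ratio.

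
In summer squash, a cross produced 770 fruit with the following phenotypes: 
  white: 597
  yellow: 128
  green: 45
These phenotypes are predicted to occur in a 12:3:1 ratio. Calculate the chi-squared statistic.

2.719

Expected counts for N = 770 under a 12:3:1 ratio (total parts = 16):
  white: 770 × 12/16 = 577.5
  yellow: 770 × 3/16 = 144.375
  green: 770 × 1/16 = 48.125
χ² = Σ (O − E)² / E
  white: (597 − 577.5)² / 577.5 = 0.6584
  yellow: (128 − 144.375)² / 144.375 = 1.8573
  green: (45 − 48.125)² / 48.125 = 0.2029
χ² = 0.6584 + 1.8573 + 0.2029 = 2.7186 ≈ 2.719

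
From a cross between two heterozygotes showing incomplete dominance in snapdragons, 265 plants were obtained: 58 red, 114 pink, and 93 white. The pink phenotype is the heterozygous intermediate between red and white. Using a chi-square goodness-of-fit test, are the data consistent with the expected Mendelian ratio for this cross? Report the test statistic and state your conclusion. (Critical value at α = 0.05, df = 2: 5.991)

14.411; not consistent

With incomplete dominance, a heterozygote × heterozygote cross gives a 1:2:1 phenotypic ratio.
Total ratio parts = 4. Expected numbers out of 265:
  red: 265 × 1/4 = 66.25
  pink: 265 × 2/4 = 132.5
  white: 265 × 1/4 = 66.25
χ² = Σ (O − E)² / E
  red: (58 − 66.25)² / 66.25 = 1.0274
  pink: (114 − 132.5)² / 132.5 = 2.5830
  white: (93 − 66.25)² / 66.25 = 10.8009
χ² = 1.0274 + 2.5830 + 10.8009 = 14.4113 ≈ 14.411
Degrees of freedom = 3 − 1 = 2; critical value at α = 0.05 is 5.991.
Since 14.411 > 5.991, we reject the null hypothesis — the data do not fit the 1:2:1 ratio.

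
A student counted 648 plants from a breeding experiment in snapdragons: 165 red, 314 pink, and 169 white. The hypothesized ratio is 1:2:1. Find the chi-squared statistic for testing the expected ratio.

The 1:2:1 ratio has 4 parts, so with N = 648 the expected counts are:
  red: 648 × 1/4 = 162
  pink: 648 × 2/4 = 324
  white: 648 × 1/4 = 162
χ² = Σ (O − E)² / E
  red: (165 − 162)² / 162 = 0.0556
  pink: (314 − 324)² / 324 = 0.3086
  white: (169 − 162)² / 162 = 0.3025
χ² = 0.0556 + 0.3086 + 0.3025 = 0.6667 ≈ 0.667

0.667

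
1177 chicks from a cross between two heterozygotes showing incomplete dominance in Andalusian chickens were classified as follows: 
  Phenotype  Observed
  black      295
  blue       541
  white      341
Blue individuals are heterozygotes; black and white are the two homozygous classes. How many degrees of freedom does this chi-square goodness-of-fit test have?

2

With incomplete dominance, a heterozygote × heterozygote cross gives a 1:2:1 phenotypic ratio.
A goodness-of-fit test with 3 phenotype classes has df = 3 − 1 = 2.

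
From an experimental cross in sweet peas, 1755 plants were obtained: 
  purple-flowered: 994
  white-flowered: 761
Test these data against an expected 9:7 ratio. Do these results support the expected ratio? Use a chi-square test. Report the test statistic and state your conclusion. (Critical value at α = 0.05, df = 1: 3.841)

0.107; consistent

Under the 9:7 hypothesis (Σ ratio = 16, N = 1755):
  purple-flowered: 1755 × 9/16 = 987.1875
  white-flowered: 1755 × 7/16 = 767.8125
χ² = Σ (O − E)² / E
  purple-flowered: (994 − 987.1875)² / 987.1875 = 0.0470
  white-flowered: (761 − 767.8125)² / 767.8125 = 0.0604
χ² = 0.0470 + 0.0604 = 0.1074 ≈ 0.107
Degrees of freedom = 2 − 1 = 1; critical value at α = 0.05 is 3.841.
Since 0.107 < 3.841, we fail to reject the null hypothesis — the data are consistent with the 9:7 ratio.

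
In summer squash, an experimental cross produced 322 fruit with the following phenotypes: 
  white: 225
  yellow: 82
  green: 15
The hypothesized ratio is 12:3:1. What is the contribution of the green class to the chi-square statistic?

Total ratio parts = 16. Expected numbers out of 322:
  white: 322 × 12/16 = 241.5
  yellow: 322 × 3/16 = 60.375
  green: 322 × 1/16 = 20.125
Contribution of green: (15 − 20.125)² / 20.125 = 1.3051

1.305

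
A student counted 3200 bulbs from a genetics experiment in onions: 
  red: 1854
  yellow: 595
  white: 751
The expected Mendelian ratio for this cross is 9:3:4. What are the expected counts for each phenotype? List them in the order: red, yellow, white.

Expected counts for N = 3200 under a 9:3:4 ratio (total parts = 16):
  red: 3200 × 9/16 = 1800
  yellow: 3200 × 3/16 = 600
  white: 3200 × 4/16 = 800

1800, 600, 800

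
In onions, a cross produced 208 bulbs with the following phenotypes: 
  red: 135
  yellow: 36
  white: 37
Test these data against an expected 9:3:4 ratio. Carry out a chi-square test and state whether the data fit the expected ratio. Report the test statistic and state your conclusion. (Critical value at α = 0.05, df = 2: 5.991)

Total ratio parts = 16. Expected numbers out of 208:
  red: 208 × 9/16 = 117
  yellow: 208 × 3/16 = 39
  white: 208 × 4/16 = 52
χ² = Σ (O − E)² / E
  red: (135 − 117)² / 117 = 2.7692
  yellow: (36 − 39)² / 39 = 0.2308
  white: (37 − 52)² / 52 = 4.3269
χ² = 2.7692 + 0.2308 + 4.3269 = 7.3269 ≈ 7.327
Degrees of freedom = 3 − 1 = 2; critical value at α = 0.05 is 5.991.
Since 7.327 > 5.991, we reject the null hypothesis — the data do not fit the 9:3:4 ratio.

7.327; not consistent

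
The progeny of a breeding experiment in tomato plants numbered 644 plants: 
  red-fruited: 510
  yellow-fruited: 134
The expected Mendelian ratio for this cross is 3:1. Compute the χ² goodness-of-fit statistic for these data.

6.037

Expected counts for N = 644 under a 3:1 ratio (total parts = 4):
  red-fruited: 644 × 3/4 = 483
  yellow-fruited: 644 × 1/4 = 161
χ² = Σ (O − E)² / E
  red-fruited: (510 − 483)² / 483 = 1.5093
  yellow-fruited: (134 − 161)² / 161 = 4.5280
χ² = 1.5093 + 4.5280 = 6.0373 ≈ 6.037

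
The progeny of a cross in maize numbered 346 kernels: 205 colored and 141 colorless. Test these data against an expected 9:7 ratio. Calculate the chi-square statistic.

1.264

Expected counts for N = 346 under a 9:7 ratio (total parts = 16):
  colored: 346 × 9/16 = 194.625
  colorless: 346 × 7/16 = 151.375
χ² = Σ (O − E)² / E
  colored: (205 − 194.625)² / 194.625 = 0.5531
  colorless: (141 − 151.375)² / 151.375 = 0.7111
χ² = 0.5531 + 0.7111 = 1.2642 ≈ 1.264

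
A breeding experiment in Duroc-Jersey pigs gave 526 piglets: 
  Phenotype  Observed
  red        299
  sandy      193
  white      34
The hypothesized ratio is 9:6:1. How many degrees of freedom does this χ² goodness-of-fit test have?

2

A goodness-of-fit test with 3 phenotype classes has df = 3 − 1 = 2.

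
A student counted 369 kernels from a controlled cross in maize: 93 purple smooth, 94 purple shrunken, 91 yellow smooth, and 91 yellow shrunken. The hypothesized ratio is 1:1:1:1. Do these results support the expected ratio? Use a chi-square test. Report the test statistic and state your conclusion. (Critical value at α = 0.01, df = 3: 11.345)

Expected counts for N = 369 under a 1:1:1:1 ratio (total parts = 4):
  purple smooth: 369 × 1/4 = 92.25
  purple shrunken: 369 × 1/4 = 92.25
  yellow smooth: 369 × 1/4 = 92.25
  yellow shrunken: 369 × 1/4 = 92.25
χ² = Σ (O − E)² / E
  purple smooth: (93 − 92.25)² / 92.25 = 0.0061
  purple shrunken: (94 − 92.25)² / 92.25 = 0.0332
  yellow smooth: (91 − 92.25)² / 92.25 = 0.0169
  yellow shrunken: (91 − 92.25)² / 92.25 = 0.0169
χ² = 0.0061 + 0.0332 + 0.0169 + 0.0169 = 0.0731 ≈ 0.073
Degrees of freedom = 4 − 1 = 3; critical value at α = 0.01 is 11.345.
Since 0.073 < 11.345, we fail to reject the null hypothesis — the data are consistent with the 1:1:1:1 ratio.

0.073; consistent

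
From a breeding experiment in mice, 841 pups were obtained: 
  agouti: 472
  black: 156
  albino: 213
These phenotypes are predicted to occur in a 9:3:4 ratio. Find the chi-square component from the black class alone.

0.018

Expected counts for N = 841 under a 9:3:4 ratio (total parts = 16):
  agouti: 841 × 9/16 = 473.0625
  black: 841 × 3/16 = 157.6875
  albino: 841 × 4/16 = 210.25
Contribution of black: (156 − 157.6875)² / 157.6875 = 0.0181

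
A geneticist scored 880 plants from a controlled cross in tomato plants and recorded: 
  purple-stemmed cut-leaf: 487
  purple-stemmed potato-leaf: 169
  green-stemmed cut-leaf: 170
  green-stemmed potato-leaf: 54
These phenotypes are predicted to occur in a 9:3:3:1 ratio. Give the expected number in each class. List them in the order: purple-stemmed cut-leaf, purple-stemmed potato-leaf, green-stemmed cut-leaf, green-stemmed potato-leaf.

The 9:3:3:1 ratio has 16 parts, so with N = 880 the expected counts are:
  purple-stemmed cut-leaf: 880 × 9/16 = 495
  purple-stemmed potato-leaf: 880 × 3/16 = 165
  green-stemmed cut-leaf: 880 × 3/16 = 165
  green-stemmed potato-leaf: 880 × 1/16 = 55

495, 165, 165, 55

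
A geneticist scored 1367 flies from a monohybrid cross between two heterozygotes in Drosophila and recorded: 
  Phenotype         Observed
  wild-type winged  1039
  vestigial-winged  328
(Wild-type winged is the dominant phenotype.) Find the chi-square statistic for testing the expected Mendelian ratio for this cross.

For a monohybrid cross between heterozygotes with complete dominance, the expected phenotypic ratio is 3:1.
Expected counts for N = 1367 under a 3:1 ratio (total parts = 4):
  wild-type winged: 1367 × 3/4 = 1025.25
  vestigial-winged: 1367 × 1/4 = 341.75
χ² = Σ (O − E)² / E
  wild-type winged: (1039 − 1025.25)² / 1025.25 = 0.1844
  vestigial-winged: (328 − 341.75)² / 341.75 = 0.5532
χ² = 0.1844 + 0.5532 = 0.7376 ≈ 0.738

0.738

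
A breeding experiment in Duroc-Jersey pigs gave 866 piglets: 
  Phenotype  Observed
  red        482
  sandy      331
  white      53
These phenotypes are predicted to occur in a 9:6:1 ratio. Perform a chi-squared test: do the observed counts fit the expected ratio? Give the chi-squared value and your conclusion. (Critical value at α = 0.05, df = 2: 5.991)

Expected counts for N = 866 under a 9:6:1 ratio (total parts = 16):
  red: 866 × 9/16 = 487.125
  sandy: 866 × 6/16 = 324.75
  white: 866 × 1/16 = 54.125
χ² = Σ (O − E)² / E
  red: (482 − 487.125)² / 487.125 = 0.0539
  sandy: (331 − 324.75)² / 324.75 = 0.1203
  white: (53 − 54.125)² / 54.125 = 0.0234
χ² = 0.0539 + 0.1203 + 0.0234 = 0.1976 ≈ 0.198
Degrees of freedom = 3 − 1 = 2; critical value at α = 0.05 is 5.991.
Since 0.198 < 5.991, we fail to reject the null hypothesis — the data are consistent with the 9:6:1 ratio.

0.198; consistent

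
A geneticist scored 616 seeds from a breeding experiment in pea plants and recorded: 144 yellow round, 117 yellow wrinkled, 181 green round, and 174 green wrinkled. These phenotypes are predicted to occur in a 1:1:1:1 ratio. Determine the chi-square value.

16.870

The 1:1:1:1 ratio has 4 parts, so with N = 616 the expected counts are:
  yellow round: 616 × 1/4 = 154
  yellow wrinkled: 616 × 1/4 = 154
  green round: 616 × 1/4 = 154
  green wrinkled: 616 × 1/4 = 154
χ² = Σ (O − E)² / E
  yellow round: (144 − 154)² / 154 = 0.6494
  yellow wrinkled: (117 − 154)² / 154 = 8.8896
  green round: (181 − 154)² / 154 = 4.7338
  green wrinkled: (174 − 154)² / 154 = 2.5974
χ² = 0.6494 + 8.8896 + 4.7338 + 2.5974 = 16.8702 ≈ 16.870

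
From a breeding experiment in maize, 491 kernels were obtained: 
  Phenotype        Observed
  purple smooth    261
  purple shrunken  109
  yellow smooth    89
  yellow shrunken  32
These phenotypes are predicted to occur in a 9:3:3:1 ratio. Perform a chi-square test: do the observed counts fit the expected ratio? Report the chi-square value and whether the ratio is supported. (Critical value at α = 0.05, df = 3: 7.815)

Under the 9:3:3:1 hypothesis (Σ ratio = 16, N = 491):
  purple smooth: 491 × 9/16 = 276.1875
  purple shrunken: 491 × 3/16 = 92.0625
  yellow smooth: 491 × 3/16 = 92.0625
  yellow shrunken: 491 × 1/16 = 30.6875
χ² = Σ (O − E)² / E
  purple smooth: (261 − 276.1875)² / 276.1875 = 0.8352
  purple shrunken: (109 − 92.0625)² / 92.0625 = 3.1161
  yellow smooth: (89 − 92.0625)² / 92.0625 = 0.1019
  yellow shrunken: (32 − 30.6875)² / 30.6875 = 0.0561
χ² = 0.8352 + 3.1161 + 0.1019 + 0.0561 = 4.1093 ≈ 4.109
Degrees of freedom = 4 − 1 = 3; critical value at α = 0.05 is 7.815.
Since 4.109 < 7.815, we fail to reject the null hypothesis — the data are consistent with the 9:3:3:1 ratio.

4.109; consistent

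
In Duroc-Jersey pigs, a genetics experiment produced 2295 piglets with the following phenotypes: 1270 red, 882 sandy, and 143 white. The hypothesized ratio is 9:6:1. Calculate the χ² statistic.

Expected counts for N = 2295 under a 9:6:1 ratio (total parts = 16):
  red: 2295 × 9/16 = 1290.9375
  sandy: 2295 × 6/16 = 860.625
  white: 2295 × 1/16 = 143.4375
χ² = Σ (O − E)² / E
  red: (1270 − 1290.9375)² / 1290.9375 = 0.3396
  sandy: (882 − 860.625)² / 860.625 = 0.5309
  white: (143 − 143.4375)² / 143.4375 = 0.0013
χ² = 0.3396 + 0.5309 + 0.0013 = 0.8718 ≈ 0.872

0.872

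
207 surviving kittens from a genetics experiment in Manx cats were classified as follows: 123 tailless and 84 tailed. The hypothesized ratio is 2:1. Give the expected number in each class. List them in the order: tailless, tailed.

Under the 2:1 hypothesis (Σ ratio = 3, N = 207):
  tailless: 207 × 2/3 = 138
  tailed: 207 × 1/3 = 69

138, 69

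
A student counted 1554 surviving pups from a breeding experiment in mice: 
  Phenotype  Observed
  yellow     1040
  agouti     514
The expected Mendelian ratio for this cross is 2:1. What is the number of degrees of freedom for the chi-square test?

1

A goodness-of-fit test with 2 phenotype classes has df = 2 − 1 = 1.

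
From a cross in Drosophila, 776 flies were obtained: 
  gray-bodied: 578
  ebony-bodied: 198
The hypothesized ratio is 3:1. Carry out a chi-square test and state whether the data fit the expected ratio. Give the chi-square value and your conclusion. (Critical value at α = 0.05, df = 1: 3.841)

Expected counts for N = 776 under a 3:1 ratio (total parts = 4):
  gray-bodied: 776 × 3/4 = 582
  ebony-bodied: 776 × 1/4 = 194
χ² = Σ (O − E)² / E
  gray-bodied: (578 − 582)² / 582 = 0.0275
  ebony-bodied: (198 − 194)² / 194 = 0.0825
χ² = 0.0275 + 0.0825 = 0.110
Degrees of freedom = 2 − 1 = 1; critical value at α = 0.05 is 3.841.
Since 0.110 < 3.841, we fail to reject the null hypothesis — the data are consistent with the 3:1 ratio.

0.110; consistent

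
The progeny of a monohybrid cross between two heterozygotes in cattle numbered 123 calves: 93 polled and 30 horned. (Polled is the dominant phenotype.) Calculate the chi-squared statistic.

0.024

For a monohybrid cross between heterozygotes with complete dominance, the expected phenotypic ratio is 3:1.
The 3:1 ratio has 4 parts, so with N = 123 the expected counts are:
  polled: 123 × 3/4 = 92.25
  horned: 123 × 1/4 = 30.75
χ² = Σ (O − E)² / E
  polled: (93 − 92.25)² / 92.25 = 0.0061
  horned: (30 − 30.75)² / 30.75 = 0.0183
χ² = 0.0061 + 0.0183 = 0.0244 ≈ 0.024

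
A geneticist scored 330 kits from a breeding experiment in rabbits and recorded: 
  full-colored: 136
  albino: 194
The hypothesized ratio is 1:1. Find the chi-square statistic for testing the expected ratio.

10.194

Under the 1:1 hypothesis (Σ ratio = 2, N = 330):
  full-colored: 330 × 1/2 = 165
  albino: 330 × 1/2 = 165
χ² = Σ (O − E)² / E
  full-colored: (136 − 165)² / 165 = 5.0970
  albino: (194 − 165)² / 165 = 5.0970
χ² = 5.0970 + 5.0970 = 10.194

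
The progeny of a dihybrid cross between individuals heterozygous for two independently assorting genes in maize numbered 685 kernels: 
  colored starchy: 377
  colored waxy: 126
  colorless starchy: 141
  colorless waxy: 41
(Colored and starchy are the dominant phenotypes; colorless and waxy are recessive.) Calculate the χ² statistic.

1.531

A dihybrid F₂ with independent assortment and complete dominance at both loci gives a 9:3:3:1 phenotypic ratio.
Total ratio parts = 16. Expected numbers out of 685:
  colored starchy: 685 × 9/16 = 385.3125
  colored waxy: 685 × 3/16 = 128.4375
  colorless starchy: 685 × 3/16 = 128.4375
  colorless waxy: 685 × 1/16 = 42.8125
χ² = Σ (O − E)² / E
  colored starchy: (377 − 385.3125)² / 385.3125 = 0.1793
  colored waxy: (126 − 128.4375)² / 128.4375 = 0.0463
  colorless starchy: (141 − 128.4375)² / 128.4375 = 1.2287
  colorless waxy: (41 − 42.8125)² / 42.8125 = 0.0767
χ² = 0.1793 + 0.0463 + 1.2287 + 0.0767 = 1.531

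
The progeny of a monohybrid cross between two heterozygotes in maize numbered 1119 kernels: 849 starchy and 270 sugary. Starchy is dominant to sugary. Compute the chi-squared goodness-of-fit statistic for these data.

For a monohybrid cross between heterozygotes with complete dominance, the expected phenotypic ratio is 3:1.
Total ratio parts = 4. Expected numbers out of 1119:
  starchy: 1119 × 3/4 = 839.25
  sugary: 1119 × 1/4 = 279.75
χ² = Σ (O − E)² / E
  starchy: (849 − 839.25)² / 839.25 = 0.1133
  sugary: (270 − 279.75)² / 279.75 = 0.3398
χ² = 0.1133 + 0.3398 = 0.4531 ≈ 0.453

0.453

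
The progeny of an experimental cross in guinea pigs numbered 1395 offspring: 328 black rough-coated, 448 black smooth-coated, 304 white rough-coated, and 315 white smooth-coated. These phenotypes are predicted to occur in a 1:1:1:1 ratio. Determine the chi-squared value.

Under the 1:1:1:1 hypothesis (Σ ratio = 4, N = 1395):
  black rough-coated: 1395 × 1/4 = 348.75
  black smooth-coated: 1395 × 1/4 = 348.75
  white rough-coated: 1395 × 1/4 = 348.75
  white smooth-coated: 1395 × 1/4 = 348.75
χ² = Σ (O − E)² / E
  black rough-coated: (328 − 348.75)² / 348.75 = 1.2346
  black smooth-coated: (448 − 348.75)² / 348.75 = 28.2453
  white rough-coated: (304 − 348.75)² / 348.75 = 5.7421
  white smooth-coated: (315 − 348.75)² / 348.75 = 3.2661
χ² = 1.2346 + 28.2453 + 5.7421 + 3.2661 = 38.4881 ≈ 38.488

38.488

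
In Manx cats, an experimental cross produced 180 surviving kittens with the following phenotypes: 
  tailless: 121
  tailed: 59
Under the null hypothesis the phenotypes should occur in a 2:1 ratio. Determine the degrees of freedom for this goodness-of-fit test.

1

A goodness-of-fit test with 2 phenotype classes has df = 2 − 1 = 1.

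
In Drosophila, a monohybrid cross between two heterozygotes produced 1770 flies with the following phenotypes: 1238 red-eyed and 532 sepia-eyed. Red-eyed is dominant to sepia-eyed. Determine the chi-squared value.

For a monohybrid cross between heterozygotes with complete dominance, the expected phenotypic ratio is 3:1.
Expected counts for N = 1770 under a 3:1 ratio (total parts = 4):
  red-eyed: 1770 × 3/4 = 1327.5
  sepia-eyed: 1770 × 1/4 = 442.5
χ² = Σ (O − E)² / E
  red-eyed: (1238 − 1327.5)² / 1327.5 = 6.0341
  sepia-eyed: (532 − 442.5)² / 442.5 = 18.1023
χ² = 6.0341 + 18.1023 = 24.1364 ≈ 24.136

24.136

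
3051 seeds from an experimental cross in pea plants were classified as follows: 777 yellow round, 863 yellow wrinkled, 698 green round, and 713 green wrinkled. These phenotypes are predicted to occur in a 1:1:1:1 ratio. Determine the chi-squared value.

Expected counts for N = 3051 under a 1:1:1:1 ratio (total parts = 4):
  yellow round: 3051 × 1/4 = 762.75
  yellow wrinkled: 3051 × 1/4 = 762.75
  green round: 3051 × 1/4 = 762.75
  green wrinkled: 3051 × 1/4 = 762.75
χ² = Σ (O − E)² / E
  yellow round: (777 − 762.75)² / 762.75 = 0.2662
  yellow wrinkled: (863 − 762.75)² / 762.75 = 13.1761
  green round: (698 − 762.75)² / 762.75 = 5.4966
  green wrinkled: (713 − 762.75)² / 762.75 = 3.2449
χ² = 0.2662 + 13.1761 + 5.4966 + 3.2449 = 22.1838 ≈ 22.184

22.184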